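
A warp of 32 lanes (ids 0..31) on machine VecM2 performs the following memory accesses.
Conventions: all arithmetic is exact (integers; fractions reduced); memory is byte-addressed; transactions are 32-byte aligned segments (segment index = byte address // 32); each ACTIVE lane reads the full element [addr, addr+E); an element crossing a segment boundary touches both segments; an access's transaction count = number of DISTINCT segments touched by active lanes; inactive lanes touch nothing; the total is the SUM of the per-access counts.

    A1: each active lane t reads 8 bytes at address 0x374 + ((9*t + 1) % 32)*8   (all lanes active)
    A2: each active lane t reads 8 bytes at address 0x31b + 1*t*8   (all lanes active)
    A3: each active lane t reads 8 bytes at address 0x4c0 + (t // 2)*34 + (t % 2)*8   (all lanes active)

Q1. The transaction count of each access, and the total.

A1: 9 transactions
A2: 9 transactions
A3: 17 transactions

Answer: 9,9,17; total 35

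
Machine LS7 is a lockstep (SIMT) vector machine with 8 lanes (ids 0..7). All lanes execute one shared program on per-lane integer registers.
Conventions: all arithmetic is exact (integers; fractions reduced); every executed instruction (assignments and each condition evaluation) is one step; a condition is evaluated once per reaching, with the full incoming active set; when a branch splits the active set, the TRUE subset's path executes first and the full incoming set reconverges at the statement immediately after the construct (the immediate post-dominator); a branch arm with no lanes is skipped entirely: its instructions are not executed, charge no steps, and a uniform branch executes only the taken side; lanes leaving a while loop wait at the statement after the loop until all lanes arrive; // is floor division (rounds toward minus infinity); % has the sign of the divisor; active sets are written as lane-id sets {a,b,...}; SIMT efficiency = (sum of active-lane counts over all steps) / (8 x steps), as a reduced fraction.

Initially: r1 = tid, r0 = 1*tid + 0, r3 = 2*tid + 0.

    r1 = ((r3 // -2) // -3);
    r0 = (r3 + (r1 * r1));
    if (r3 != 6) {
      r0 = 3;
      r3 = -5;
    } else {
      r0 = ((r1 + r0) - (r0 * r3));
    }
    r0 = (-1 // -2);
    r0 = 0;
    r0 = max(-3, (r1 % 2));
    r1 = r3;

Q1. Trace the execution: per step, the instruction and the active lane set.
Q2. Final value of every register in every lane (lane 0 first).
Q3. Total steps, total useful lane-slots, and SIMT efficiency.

step 0: r1 <- ((r3 // -2) // -3)     {0,1,2,3,4,5,6,7}
step 1: r0 <- (r3 + (r1 * r1))       {0,1,2,3,4,5,6,7}
step 2: eval (r3 != 6)               {0,1,2,3,4,5,6,7}
step 3: r0 <- 3                      {0,1,2,4,5,6,7}
step 4: r3 <- -5                     {0,1,2,4,5,6,7}
step 5: r0 <- ((r1 + r0) - (r0 * r3)) {3}
step 6: r0 <- (-1 // -2)             {0,1,2,3,4,5,6,7}
step 7: r0 <- 0                      {0,1,2,3,4,5,6,7}
step 8: r0 <- max(-3, (r1 % 2))      {0,1,2,3,4,5,6,7}
step 9: r1 <- r3                     {0,1,2,3,4,5,6,7}

Answer: 10 steps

r1: -5,-5,-5,6,-5,-5,-5,-5
r0: 0,0,0,1,1,1,0,0
r3: -5,-5,-5,6,-5,-5,-5,-5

steps = 10; useful = 71; efficiency = 71/80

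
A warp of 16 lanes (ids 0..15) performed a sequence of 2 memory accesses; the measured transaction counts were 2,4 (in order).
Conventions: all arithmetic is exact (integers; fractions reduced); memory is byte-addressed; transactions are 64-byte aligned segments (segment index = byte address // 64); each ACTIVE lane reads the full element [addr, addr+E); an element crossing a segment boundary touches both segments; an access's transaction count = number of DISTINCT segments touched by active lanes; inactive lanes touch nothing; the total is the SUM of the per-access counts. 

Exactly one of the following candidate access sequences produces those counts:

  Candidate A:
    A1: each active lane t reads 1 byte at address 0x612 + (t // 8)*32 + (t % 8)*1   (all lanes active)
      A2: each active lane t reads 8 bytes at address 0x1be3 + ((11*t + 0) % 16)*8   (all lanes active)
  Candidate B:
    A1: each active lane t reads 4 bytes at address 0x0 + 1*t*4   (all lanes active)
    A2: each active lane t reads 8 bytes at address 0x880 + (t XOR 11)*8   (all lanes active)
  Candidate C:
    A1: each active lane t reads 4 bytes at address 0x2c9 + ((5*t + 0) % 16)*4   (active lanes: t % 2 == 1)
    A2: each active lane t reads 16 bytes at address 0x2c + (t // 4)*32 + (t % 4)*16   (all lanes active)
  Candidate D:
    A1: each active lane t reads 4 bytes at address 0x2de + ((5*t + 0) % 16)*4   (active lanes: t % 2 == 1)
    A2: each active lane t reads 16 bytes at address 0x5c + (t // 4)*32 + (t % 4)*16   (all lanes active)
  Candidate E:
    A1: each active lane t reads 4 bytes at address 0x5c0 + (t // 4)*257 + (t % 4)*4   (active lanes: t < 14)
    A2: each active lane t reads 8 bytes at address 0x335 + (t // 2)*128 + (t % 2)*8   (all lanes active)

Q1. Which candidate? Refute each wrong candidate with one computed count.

A: A1 gives 1 transaction, not 2
B: A1 gives 1 transaction, not 2
D: A2 gives 3 transactions, not 4
E: A1 gives 4 transactions, not 2
C: all counts match (2,4)

Answer: C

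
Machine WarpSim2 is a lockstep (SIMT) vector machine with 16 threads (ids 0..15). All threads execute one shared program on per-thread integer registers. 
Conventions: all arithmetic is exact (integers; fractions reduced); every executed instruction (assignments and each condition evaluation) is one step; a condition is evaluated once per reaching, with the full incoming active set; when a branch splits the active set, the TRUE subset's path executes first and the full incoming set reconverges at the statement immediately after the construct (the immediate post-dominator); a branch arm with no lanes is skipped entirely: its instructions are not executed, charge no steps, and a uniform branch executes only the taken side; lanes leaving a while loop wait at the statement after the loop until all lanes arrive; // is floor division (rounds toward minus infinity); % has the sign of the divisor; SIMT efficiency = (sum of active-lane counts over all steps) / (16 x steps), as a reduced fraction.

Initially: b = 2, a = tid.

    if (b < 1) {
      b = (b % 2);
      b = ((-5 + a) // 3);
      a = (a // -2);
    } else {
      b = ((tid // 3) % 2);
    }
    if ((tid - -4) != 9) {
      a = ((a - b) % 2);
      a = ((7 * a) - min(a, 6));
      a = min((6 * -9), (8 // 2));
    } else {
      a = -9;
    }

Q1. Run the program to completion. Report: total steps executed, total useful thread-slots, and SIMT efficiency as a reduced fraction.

Answer: 7 steps, 94 useful, 47/56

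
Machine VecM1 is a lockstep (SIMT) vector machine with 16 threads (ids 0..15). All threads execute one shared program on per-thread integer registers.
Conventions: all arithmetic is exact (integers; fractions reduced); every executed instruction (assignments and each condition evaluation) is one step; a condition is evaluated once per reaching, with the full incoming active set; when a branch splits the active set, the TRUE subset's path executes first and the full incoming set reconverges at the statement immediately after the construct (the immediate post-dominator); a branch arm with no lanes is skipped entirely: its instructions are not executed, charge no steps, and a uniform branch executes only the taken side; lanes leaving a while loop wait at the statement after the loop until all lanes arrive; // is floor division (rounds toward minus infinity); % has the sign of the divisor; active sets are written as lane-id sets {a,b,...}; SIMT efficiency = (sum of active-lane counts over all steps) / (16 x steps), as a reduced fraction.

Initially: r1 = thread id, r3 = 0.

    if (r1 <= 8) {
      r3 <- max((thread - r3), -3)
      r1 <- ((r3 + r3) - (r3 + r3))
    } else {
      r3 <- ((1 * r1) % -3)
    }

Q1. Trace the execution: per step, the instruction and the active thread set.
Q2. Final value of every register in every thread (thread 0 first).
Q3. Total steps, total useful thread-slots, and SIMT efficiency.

step 0: eval (r1 <= 8)               {0,1,2,3,4,5,6,7,8,9,10,11,12,13,14,15}
step 1: r3 <- max((thread - r3), -3) {0,1,2,3,4,5,6,7,8}
step 2: r1 <- ((r3 + r3) - (r3 + r3)) {0,1,2,3,4,5,6,7,8}
step 3: r3 <- ((1 * r1) % -3)        {9,10,11,12,13,14,15}

Answer: 4 steps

r1: 0,0,0,0,0,0,0,0,0,9,10,11,12,13,14,15
r3: 0,1,2,3,4,5,6,7,8,0,-2,-1,0,-2,-1,0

steps = 4; useful = 41; efficiency = 41/64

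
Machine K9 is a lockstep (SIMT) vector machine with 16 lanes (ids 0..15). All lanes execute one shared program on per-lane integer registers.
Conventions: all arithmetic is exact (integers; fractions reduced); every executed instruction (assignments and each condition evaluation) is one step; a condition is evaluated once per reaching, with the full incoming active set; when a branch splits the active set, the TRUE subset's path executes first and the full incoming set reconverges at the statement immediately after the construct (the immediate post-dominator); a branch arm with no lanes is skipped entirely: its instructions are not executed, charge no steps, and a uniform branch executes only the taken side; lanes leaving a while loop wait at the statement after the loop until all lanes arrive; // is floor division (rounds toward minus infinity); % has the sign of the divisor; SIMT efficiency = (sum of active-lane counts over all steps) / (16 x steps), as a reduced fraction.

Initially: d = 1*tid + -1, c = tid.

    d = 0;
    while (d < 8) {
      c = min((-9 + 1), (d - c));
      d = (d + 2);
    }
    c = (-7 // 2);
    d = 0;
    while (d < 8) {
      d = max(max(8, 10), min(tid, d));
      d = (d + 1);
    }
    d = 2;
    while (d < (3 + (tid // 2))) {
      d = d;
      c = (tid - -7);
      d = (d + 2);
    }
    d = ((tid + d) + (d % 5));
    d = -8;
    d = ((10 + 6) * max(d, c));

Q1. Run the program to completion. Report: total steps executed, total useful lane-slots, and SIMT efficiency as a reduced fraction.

Answer: 41 steps, 560 useful, 35/41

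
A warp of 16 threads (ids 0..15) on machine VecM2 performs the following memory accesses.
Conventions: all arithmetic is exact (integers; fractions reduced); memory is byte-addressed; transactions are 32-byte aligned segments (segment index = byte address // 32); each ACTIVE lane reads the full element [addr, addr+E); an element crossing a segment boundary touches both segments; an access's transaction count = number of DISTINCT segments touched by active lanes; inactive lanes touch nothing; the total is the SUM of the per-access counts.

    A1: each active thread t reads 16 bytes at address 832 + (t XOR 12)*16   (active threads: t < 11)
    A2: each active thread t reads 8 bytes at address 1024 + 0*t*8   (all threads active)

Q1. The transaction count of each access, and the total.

A1: 6 transactions
A2: 1 transaction

Answer: 6,1; total 7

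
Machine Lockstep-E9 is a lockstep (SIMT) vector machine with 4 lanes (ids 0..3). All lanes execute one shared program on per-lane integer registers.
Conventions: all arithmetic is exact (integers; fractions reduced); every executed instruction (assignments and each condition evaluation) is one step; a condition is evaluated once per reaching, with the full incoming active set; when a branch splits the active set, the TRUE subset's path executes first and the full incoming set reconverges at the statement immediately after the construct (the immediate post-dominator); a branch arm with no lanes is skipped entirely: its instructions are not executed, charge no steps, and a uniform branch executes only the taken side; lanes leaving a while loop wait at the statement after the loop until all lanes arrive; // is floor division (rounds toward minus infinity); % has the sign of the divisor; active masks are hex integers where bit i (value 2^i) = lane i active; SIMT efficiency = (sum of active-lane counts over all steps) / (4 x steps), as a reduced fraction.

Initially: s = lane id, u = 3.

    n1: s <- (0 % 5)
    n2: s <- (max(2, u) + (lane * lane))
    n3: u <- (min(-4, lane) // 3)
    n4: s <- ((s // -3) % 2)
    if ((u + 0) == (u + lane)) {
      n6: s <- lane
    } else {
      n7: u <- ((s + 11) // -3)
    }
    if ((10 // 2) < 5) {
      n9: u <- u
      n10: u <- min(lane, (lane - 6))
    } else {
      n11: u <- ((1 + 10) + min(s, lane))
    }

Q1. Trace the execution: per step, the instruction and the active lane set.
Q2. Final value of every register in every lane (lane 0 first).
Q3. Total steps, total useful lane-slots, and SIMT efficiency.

step 0: s <- (0 % 5)                 0xf
step 1: s <- (max(2, u) + (lane * lane)) 0xf
step 2: u <- (min(-4, lane) // 3)    0xf
step 3: s <- ((s // -3) % 2)         0xf
step 4: eval ((u + 0) == (u + lane)) 0xf
step 5: s <- lane                    0x1
step 6: u <- ((s + 11) // -3)        0xe
step 7: eval ((10 // 2) < 5)         0xf
step 8: u <- ((1 + 10) + min(s, lane)) 0xf

Answer: 9 steps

s: 0,0,1,0
u: 11,11,12,11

steps = 9; useful = 32; efficiency = 32/36 = 8/9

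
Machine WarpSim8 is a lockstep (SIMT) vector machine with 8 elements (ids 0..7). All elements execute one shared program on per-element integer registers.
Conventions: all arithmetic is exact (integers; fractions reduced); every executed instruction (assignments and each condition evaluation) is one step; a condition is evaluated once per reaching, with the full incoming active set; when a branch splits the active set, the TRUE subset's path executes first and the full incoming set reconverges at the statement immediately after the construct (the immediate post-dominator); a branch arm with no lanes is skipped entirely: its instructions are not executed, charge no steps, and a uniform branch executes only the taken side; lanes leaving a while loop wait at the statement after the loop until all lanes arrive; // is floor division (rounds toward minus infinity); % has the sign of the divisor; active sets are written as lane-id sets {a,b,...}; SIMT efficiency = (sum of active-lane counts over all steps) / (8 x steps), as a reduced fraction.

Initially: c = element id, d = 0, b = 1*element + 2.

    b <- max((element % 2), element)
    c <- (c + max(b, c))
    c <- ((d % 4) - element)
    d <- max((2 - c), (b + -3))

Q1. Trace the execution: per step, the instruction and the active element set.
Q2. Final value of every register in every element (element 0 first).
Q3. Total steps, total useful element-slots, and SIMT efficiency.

step 0: b <- max((element % 2), element) {0,1,2,3,4,5,6,7}
step 1: c <- (c + max(b, c))         {0,1,2,3,4,5,6,7}
step 2: c <- ((d % 4) - element)     {0,1,2,3,4,5,6,7}
step 3: d <- max((2 - c), (b + -3))  {0,1,2,3,4,5,6,7}

Answer: 4 steps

c: 0,-1,-2,-3,-4,-5,-6,-7
d: 2,3,4,5,6,7,8,9
b: 0,1,2,3,4,5,6,7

steps = 4; useful = 32; efficiency = 32/32 = 1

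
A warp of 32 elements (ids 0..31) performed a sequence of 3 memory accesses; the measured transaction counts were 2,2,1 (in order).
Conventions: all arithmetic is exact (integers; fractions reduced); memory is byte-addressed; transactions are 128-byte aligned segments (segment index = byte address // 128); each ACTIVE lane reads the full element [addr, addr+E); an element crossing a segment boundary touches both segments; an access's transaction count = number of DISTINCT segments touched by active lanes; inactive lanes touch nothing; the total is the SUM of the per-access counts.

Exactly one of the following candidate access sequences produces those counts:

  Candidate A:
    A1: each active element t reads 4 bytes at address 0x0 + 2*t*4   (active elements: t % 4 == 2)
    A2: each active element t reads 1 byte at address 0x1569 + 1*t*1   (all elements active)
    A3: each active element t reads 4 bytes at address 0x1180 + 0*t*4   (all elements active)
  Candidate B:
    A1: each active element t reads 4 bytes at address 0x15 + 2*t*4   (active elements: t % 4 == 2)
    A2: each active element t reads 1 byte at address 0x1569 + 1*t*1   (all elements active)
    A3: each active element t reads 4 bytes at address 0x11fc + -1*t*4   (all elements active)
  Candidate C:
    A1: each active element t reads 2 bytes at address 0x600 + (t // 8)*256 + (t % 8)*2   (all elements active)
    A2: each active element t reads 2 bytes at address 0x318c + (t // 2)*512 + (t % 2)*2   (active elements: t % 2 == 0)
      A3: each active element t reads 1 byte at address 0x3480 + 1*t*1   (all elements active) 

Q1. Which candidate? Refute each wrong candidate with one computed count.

B: A1 gives 3 transactions, not 2
C: A1 gives 4 transactions, not 2
A: all counts match (2,2,1)

Answer: A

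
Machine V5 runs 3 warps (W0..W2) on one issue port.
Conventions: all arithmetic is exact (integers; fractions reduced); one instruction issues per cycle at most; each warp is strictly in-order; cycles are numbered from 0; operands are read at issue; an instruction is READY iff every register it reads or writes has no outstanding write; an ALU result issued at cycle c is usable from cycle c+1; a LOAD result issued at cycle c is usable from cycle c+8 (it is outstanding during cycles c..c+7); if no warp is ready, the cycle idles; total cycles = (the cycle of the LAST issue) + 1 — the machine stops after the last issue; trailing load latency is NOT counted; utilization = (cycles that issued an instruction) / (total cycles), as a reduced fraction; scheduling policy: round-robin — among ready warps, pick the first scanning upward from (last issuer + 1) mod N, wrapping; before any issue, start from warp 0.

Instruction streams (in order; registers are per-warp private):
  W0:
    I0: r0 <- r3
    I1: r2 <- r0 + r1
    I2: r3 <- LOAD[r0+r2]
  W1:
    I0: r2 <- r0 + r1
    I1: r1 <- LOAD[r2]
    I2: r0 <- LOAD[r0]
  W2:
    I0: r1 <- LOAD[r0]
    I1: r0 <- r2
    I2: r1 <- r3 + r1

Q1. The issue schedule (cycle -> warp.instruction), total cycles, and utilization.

cycle 0: W0.I0
cycle 1: W1.I0
cycle 2: W2.I0
cycle 3: W0.I1
cycle 4: W1.I1
cycle 5: W2.I1
cycle 6: W0.I2
cycle 7: W1.I2
cycle 8: idle
cycle 9: idle
cycle 10: W2.I2

Answer: 11 cycles, utilization 9/11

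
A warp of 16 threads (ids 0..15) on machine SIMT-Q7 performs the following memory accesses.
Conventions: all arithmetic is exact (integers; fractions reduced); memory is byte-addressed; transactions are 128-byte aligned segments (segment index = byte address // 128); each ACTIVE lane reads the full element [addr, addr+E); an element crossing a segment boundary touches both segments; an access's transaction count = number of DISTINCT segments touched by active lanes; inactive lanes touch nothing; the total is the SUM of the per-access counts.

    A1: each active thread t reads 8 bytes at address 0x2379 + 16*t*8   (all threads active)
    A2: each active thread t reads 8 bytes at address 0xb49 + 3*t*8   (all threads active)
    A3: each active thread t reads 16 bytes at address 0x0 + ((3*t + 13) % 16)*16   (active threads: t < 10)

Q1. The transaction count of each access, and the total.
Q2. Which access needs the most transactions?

A1: 17 transactions
A2: 4 transactions
A3: 2 transactions

Answer: 17,4,2; total 23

Answer: A1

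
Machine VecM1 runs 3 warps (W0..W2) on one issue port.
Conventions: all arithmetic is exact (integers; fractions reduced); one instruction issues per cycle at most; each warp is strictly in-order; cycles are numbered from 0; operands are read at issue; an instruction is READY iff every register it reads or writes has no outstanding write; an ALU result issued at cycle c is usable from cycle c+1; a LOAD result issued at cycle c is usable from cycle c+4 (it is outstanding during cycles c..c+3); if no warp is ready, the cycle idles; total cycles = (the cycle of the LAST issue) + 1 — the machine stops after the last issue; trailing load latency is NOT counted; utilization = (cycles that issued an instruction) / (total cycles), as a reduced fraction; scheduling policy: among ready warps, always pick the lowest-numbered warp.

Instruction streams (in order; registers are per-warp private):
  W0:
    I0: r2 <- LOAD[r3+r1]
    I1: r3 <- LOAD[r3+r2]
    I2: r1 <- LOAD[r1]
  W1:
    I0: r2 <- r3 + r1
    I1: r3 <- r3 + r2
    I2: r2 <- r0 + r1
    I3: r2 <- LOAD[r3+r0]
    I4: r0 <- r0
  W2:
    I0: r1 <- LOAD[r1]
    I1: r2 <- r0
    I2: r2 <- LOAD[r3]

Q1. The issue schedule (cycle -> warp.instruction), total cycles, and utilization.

cycle 0: W0.I0
cycle 1: W1.I0
cycle 2: W1.I1
cycle 3: W1.I2
cycle 4: W0.I1
cycle 5: W0.I2
cycle 6: W1.I3
cycle 7: W1.I4
cycle 8: W2.I0
cycle 9: W2.I1
cycle 10: W2.I2

Answer: 11 cycles, utilization 1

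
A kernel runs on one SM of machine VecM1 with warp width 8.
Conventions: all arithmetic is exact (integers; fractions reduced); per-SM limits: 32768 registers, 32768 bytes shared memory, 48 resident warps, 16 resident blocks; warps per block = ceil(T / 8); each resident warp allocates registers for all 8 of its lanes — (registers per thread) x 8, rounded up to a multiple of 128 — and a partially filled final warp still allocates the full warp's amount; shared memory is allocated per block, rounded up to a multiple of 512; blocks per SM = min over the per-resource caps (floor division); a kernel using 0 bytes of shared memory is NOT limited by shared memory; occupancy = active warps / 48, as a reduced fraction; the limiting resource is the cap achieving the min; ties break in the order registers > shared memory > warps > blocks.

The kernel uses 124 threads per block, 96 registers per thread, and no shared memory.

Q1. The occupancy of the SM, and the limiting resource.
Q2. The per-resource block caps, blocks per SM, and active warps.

Answer: occupancy 2/3, limited by registers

registers: 2 blocks
shared memory: no limit (kernel uses none)
warps: 3 blocks
blocks: 16 blocks

Answer: 2 blocks, 32 active warps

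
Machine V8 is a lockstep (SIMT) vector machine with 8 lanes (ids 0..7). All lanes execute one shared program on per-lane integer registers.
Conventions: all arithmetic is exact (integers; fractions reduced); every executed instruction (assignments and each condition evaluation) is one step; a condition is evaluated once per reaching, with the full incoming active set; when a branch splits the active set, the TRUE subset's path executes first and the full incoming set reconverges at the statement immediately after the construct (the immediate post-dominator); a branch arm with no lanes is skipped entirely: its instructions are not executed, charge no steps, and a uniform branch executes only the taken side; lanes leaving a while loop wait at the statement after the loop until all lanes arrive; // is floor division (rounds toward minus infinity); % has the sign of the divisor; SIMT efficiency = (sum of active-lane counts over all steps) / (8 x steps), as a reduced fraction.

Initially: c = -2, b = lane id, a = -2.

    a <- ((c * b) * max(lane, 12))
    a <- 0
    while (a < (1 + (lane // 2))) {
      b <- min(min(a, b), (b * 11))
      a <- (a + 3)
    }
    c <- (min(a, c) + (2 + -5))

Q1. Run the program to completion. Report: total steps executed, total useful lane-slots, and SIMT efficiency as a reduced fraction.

Answer: 10 steps, 62 useful, 31/40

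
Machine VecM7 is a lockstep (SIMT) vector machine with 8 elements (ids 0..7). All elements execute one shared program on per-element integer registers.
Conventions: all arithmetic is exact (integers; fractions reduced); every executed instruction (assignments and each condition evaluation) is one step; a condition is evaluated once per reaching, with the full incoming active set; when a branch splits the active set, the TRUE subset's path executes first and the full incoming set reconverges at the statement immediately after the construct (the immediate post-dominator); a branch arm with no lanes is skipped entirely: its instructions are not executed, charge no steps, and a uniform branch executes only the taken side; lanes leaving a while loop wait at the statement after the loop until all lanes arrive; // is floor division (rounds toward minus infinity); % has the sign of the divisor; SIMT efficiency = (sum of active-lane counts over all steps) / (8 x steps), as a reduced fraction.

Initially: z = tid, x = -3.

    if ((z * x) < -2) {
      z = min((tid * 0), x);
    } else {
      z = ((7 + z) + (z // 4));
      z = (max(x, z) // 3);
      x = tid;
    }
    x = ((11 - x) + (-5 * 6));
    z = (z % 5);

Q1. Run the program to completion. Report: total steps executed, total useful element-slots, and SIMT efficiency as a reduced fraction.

Answer: 7 steps, 34 useful, 17/28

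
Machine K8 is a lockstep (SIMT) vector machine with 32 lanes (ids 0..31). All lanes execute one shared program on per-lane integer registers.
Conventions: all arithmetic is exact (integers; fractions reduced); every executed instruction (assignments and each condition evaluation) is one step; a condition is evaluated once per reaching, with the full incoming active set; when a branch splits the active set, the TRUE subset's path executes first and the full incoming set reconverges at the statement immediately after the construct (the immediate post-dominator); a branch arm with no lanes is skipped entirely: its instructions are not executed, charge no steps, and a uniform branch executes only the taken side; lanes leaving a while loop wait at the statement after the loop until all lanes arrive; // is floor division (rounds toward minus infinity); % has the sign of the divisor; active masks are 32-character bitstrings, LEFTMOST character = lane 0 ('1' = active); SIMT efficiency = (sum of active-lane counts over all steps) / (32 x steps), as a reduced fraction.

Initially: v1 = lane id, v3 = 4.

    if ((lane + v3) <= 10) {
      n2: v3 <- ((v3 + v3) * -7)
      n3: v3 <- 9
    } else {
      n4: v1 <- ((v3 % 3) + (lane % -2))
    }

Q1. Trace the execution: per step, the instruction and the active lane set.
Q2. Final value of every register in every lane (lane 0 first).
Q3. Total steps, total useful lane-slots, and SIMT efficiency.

step 0: eval ((lane + v3) <= 10)     11111111111111111111111111111111
step 1: v3 <- ((v3 + v3) * -7)       11111110000000000000000000000000
step 2: v3 <- 9                      11111110000000000000000000000000
step 3: v1 <- ((v3 % 3) + (lane % -2)) 00000001111111111111111111111111

Answer: 4 steps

v1: 0,1,2,3,4,5,6,0,1,0,1,0,1,0,1,0,1,0,1,0,1,0,1,0,1,0,1,0,1,0,1,0
v3: 9,9,9,9,9,9,9,4,4,4,4,4,4,4,4,4,4,4,4,4,4,4,4,4,4,4,4,4,4,4,4,4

steps = 4; useful = 71; efficiency = 71/128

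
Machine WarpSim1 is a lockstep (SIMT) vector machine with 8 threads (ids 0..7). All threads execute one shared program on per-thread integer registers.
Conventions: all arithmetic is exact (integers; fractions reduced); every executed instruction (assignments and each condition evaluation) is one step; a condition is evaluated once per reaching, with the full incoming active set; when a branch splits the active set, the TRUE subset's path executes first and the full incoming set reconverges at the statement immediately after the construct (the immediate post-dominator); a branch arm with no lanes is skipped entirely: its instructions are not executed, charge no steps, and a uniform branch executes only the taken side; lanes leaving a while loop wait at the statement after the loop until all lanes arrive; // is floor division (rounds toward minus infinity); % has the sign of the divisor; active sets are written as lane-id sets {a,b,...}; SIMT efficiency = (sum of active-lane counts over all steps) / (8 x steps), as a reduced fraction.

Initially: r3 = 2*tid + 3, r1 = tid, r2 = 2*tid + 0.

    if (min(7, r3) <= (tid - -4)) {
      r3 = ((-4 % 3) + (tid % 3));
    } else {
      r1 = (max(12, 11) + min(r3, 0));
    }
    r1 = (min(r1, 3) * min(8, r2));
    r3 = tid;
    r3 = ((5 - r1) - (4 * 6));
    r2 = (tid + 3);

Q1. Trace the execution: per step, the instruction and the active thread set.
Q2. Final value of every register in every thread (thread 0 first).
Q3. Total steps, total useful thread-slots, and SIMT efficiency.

step 0: eval (min(7, r3) <= (tid - -4)) {0,1,2,3,4,5,6,7}
step 1: r3 <- ((-4 % 3) + (tid % 3)) {0,1,3,4,5,6,7}
step 2: r1 <- (max(12, 11) + min(r3, 0)) {2}
step 3: r1 <- (min(r1, 3) * min(8, r2)) {0,1,2,3,4,5,6,7}
step 4: r3 <- tid                    {0,1,2,3,4,5,6,7}
step 5: r3 <- ((5 - r1) - (4 * 6))   {0,1,2,3,4,5,6,7}
step 6: r2 <- (tid + 3)              {0,1,2,3,4,5,6,7}

Answer: 7 steps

r3: -19,-21,-31,-37,-43,-43,-43,-43
r1: 0,2,12,18,24,24,24,24
r2: 3,4,5,6,7,8,9,10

steps = 7; useful = 48; efficiency = 48/56 = 6/7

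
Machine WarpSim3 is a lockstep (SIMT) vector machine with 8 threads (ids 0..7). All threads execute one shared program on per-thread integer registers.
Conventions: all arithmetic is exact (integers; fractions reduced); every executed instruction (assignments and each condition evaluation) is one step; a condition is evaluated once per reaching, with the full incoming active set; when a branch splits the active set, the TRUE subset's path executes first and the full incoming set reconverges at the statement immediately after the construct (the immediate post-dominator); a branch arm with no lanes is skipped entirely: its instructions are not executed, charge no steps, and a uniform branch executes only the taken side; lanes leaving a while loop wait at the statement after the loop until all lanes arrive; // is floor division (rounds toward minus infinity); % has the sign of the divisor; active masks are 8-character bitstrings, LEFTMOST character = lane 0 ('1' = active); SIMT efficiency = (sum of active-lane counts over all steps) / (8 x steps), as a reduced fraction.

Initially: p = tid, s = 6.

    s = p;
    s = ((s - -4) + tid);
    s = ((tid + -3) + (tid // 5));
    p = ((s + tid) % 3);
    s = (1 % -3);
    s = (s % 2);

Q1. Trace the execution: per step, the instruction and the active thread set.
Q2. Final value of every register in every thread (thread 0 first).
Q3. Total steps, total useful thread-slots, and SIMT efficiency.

step 0: s <- p                       11111111
step 1: s <- ((s - -4) + tid)        11111111
step 2: s <- ((tid + -3) + (tid // 5)) 11111111
step 3: p <- ((s + tid) % 3)         11111111
step 4: s <- (1 % -3)                11111111
step 5: s <- (s % 2)                 11111111

Answer: 6 steps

p: 0,2,1,0,2,2,1,0
s: 0,0,0,0,0,0,0,0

steps = 6; useful = 48; efficiency = 48/48 = 1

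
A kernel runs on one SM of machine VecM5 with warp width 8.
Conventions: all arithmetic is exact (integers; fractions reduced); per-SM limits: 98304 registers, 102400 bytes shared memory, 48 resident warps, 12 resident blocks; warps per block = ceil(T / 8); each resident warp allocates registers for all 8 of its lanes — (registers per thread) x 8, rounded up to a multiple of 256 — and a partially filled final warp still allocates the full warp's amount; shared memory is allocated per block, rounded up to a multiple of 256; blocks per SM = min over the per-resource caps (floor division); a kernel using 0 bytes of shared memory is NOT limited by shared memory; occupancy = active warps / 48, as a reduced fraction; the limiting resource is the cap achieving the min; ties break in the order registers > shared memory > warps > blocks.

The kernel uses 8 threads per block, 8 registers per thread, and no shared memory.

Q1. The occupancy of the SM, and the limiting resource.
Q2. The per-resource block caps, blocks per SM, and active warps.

Answer: occupancy 1/4, limited by blocks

registers: 384 blocks
shared memory: no limit (kernel uses none)
warps: 48 blocks
blocks: 12 blocks

Answer: 12 blocks, 12 active warps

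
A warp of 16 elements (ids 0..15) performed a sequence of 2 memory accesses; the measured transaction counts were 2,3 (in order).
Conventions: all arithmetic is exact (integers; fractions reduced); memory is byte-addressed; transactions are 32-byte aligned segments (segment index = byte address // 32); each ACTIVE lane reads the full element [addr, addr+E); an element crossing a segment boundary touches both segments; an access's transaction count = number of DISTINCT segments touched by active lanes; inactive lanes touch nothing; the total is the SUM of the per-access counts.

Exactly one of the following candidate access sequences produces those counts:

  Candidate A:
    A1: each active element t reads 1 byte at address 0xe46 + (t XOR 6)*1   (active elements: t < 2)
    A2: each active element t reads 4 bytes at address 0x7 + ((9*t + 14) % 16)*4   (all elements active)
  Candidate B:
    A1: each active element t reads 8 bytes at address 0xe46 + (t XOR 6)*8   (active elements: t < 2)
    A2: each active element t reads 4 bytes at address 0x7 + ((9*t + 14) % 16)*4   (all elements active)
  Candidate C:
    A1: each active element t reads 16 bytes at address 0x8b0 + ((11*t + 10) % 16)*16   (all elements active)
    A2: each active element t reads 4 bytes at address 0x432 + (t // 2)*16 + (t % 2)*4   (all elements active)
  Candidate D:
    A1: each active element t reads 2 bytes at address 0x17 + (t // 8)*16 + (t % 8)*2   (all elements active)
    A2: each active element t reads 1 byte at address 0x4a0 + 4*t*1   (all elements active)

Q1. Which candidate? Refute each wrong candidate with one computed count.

A: A1 gives 1 transaction, not 2
C: A1 gives 9 transactions, not 2
D: A2 gives 2 transactions, not 3
B: all counts match (2,3)

Answer: B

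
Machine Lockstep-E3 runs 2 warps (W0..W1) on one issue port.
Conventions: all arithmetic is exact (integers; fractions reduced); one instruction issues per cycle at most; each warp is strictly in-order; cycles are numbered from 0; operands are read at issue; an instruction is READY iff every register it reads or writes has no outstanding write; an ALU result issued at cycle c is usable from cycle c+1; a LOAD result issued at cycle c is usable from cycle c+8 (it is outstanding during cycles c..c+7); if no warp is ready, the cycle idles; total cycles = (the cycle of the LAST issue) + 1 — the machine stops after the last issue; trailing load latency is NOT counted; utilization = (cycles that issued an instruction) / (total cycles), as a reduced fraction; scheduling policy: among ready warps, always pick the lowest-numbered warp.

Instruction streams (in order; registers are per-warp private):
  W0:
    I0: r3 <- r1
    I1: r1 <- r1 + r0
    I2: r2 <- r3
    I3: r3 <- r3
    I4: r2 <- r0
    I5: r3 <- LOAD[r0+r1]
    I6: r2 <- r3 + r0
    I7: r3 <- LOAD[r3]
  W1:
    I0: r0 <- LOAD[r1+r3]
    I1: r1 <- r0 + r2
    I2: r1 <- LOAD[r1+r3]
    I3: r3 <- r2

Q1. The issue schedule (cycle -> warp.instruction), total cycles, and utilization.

cycle 0: W0.I0
cycle 1: W0.I1
cycle 2: W0.I2
cycle 3: W0.I3
cycle 4: W0.I4
cycle 5: W0.I5
cycle 6: W1.I0
cycle 7: idle
cycle 8: idle
cycle 9: idle
cycle 10: idle
cycle 11: idle
cycle 12: idle
cycle 13: W0.I6
cycle 14: W0.I7
cycle 15: W1.I1
cycle 16: W1.I2
cycle 17: W1.I3

Answer: 18 cycles, utilization 2/3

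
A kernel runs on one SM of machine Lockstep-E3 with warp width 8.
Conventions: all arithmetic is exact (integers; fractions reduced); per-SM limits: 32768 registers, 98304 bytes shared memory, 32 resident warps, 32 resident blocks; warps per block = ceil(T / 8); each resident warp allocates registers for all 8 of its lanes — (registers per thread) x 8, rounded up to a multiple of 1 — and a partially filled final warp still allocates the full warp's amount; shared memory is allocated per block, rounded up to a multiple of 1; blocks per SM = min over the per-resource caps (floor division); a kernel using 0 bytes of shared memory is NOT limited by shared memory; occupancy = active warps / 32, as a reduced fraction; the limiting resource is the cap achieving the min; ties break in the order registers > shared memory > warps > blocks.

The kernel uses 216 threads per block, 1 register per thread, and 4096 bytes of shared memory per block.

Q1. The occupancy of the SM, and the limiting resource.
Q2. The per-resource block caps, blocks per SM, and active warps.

Answer: occupancy 27/32, limited by warps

registers: 151 blocks
shared memory: 24 blocks
warps: 1 block
blocks: 32 blocks

Answer: 1 block, 27 active warps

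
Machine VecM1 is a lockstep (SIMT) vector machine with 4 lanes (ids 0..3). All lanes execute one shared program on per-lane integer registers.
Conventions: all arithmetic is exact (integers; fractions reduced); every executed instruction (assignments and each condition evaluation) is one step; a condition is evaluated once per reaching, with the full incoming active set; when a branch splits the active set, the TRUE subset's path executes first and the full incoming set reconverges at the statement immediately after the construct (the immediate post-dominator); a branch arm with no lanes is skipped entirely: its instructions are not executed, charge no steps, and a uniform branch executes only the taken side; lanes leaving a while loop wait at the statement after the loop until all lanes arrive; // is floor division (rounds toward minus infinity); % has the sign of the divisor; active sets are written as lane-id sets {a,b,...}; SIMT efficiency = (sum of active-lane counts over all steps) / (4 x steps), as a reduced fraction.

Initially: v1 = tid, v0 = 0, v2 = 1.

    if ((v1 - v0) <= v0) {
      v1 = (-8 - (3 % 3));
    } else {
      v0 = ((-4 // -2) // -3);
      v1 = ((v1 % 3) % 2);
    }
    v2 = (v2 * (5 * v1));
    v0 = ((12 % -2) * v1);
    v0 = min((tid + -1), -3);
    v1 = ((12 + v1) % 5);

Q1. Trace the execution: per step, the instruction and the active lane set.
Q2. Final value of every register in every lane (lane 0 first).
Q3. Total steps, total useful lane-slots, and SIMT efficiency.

step 0: eval ((v1 - v0) <= v0)       {0,1,2,3}
step 1: v1 <- (-8 - (3 % 3))         {0}
step 2: v0 <- ((-4 // -2) // -3)     {1,2,3}
step 3: v1 <- ((v1 % 3) % 2)         {1,2,3}
step 4: v2 <- (v2 * (5 * v1))        {0,1,2,3}
step 5: v0 <- ((12 % -2) * v1)       {0,1,2,3}
step 6: v0 <- min((tid + -1), -3)    {0,1,2,3}
step 7: v1 <- ((12 + v1) % 5)        {0,1,2,3}

Answer: 8 steps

v1: 4,3,2,2
v0: -3,-3,-3,-3
v2: -40,5,0,0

steps = 8; useful = 27; efficiency = 27/32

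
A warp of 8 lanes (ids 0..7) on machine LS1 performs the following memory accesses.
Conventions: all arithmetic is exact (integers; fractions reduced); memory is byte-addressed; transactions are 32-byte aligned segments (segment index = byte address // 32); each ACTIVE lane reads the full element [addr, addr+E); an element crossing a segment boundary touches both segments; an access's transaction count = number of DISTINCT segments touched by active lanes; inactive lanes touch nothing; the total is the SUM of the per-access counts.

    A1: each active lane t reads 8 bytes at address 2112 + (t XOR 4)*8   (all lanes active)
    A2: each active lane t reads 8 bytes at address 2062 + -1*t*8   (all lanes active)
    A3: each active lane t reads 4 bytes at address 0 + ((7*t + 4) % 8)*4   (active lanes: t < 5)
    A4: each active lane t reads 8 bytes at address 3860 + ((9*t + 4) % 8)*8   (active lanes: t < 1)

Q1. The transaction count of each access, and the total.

A1: 2 transactions
A2: 3 transactions
A3: 1 transaction
A4: 1 transaction

Answer: 2,3,1,1; total 7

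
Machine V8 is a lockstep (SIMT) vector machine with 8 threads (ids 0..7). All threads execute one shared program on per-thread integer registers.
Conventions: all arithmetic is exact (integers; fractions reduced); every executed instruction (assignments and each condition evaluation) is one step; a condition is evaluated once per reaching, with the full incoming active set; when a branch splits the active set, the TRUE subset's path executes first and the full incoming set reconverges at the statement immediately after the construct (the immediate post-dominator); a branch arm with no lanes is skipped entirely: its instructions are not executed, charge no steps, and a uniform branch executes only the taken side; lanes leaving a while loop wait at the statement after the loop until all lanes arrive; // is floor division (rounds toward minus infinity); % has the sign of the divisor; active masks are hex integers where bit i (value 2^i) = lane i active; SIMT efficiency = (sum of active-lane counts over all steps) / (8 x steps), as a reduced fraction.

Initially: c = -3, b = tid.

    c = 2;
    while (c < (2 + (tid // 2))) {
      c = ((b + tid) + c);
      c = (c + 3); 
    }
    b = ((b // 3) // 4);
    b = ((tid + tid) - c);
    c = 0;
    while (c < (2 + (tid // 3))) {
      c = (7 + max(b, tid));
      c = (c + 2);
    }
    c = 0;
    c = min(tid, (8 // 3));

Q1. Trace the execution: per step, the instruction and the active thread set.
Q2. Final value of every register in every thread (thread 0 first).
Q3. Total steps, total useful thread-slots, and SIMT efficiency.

step 0: c <- 2                       0xff
step 1: eval (c < (2 + (tid // 2)))  0xff
step 2: c <- ((b + tid) + c)         0xfc
step 3: c <- (c + 3)                 0xfc
step 4: eval (c < (2 + (tid // 2)))  0xfc
step 5: b <- ((b // 3) // 4)         0xff
step 6: b <- ((tid + tid) - c)       0xff
step 7: c <- 0                       0xff
step 8: eval (c < (2 + (tid // 3)))  0xff
step 9: c <- (7 + max(b, tid))       0xff
step 10: c <- (c + 2)                 0xff
step 11: eval (c < (2 + (tid // 3)))  0xff
step 12: c <- 0                       0xff
step 13: c <- min(tid, (8 // 3))      0xff

Answer: 14 steps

c: 0,1,2,2,2,2,2,2
b: -2,0,-5,-5,-5,-5,-5,-5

steps = 14; useful = 106; efficiency = 106/112 = 53/56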